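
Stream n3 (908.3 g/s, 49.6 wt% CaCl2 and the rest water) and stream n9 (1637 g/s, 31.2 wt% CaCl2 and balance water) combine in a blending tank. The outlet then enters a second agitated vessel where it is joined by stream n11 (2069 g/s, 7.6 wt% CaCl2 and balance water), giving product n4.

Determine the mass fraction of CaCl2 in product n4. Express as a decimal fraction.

0.242

Overall, product flow = 4614.3 g/s.
CaCl2 in = 908.3×0.496 + 1637×0.312 + 2069×0.076 = 1118.5 g/s.
CaCl2 fraction in n4 = 0.242.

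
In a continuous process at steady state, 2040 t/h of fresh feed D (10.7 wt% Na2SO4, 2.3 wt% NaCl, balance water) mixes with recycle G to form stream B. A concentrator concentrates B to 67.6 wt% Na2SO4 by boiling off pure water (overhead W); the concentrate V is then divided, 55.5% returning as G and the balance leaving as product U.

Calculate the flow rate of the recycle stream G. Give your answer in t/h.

Overall Na2SO4 balance (none leaves overhead): Na2SO4 in fresh feed = Na2SO4 in product, i.e. 2040×0.107 = (1−0.555)·V·0.676.
V = 218.28/(0.676×0.445) = 725.62 t/h.
Recycle G = 0.555×725.62 = 402.72 t/h.

402.7 t/h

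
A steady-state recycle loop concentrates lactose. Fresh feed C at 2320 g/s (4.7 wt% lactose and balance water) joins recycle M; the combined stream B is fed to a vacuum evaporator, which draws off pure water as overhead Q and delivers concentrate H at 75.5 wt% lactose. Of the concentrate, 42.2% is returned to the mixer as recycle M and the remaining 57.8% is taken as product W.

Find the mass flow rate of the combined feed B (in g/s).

2425 g/s

Overall lactose balance (none leaves overhead): lactose in fresh feed = lactose in product, i.e. 2320×0.047 = (1−0.422)·H·0.755.
H = 109.04/(0.755×0.578) = 249.87 g/s.
Recycle M = 0.422×249.87 = 105.44 g/s.
Combined feed B = 2320 + 105.44 = 2425.4 g/s.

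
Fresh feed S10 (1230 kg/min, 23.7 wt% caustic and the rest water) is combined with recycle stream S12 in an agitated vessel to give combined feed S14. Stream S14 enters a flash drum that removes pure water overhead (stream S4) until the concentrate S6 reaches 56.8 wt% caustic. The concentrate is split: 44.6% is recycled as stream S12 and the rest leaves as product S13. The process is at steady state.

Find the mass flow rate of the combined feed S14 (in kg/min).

1643 kg/min

Overall caustic balance (none leaves overhead): caustic in fresh feed = caustic in product, i.e. 1230×0.237 = (1−0.446)·S6·0.568.
S6 = 291.51/(0.568×0.554) = 926.39 kg/min.
Recycle S12 = 0.446×926.39 = 413.17 kg/min.
Combined feed S14 = 1230 + 413.17 = 1643.2 kg/min.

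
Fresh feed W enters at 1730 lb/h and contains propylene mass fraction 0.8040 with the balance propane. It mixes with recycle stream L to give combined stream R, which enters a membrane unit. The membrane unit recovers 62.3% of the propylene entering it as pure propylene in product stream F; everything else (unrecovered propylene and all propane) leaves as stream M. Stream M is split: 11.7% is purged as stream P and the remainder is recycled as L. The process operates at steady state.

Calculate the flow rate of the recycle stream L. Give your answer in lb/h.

propane enters only via W and leaves only via the purge: 1730×0.196 = 0.117×(propane in M), and the membrane unit passes all propane, so propane in R = propane in M = 2898.1 lb/h.
propylene in R: m_A = 1730×0.804 + (1−0.117)·(1−0.623)·m_A, so m_A = 1390.9/0.6671 = 2085 lb/h.
M = (1−0.623)×2085 + 2898.1 = 3684.2 lb/h.
Recycle L = (1−0.117)×3684.2 = 3253.1 lb/h.

3253 lb/h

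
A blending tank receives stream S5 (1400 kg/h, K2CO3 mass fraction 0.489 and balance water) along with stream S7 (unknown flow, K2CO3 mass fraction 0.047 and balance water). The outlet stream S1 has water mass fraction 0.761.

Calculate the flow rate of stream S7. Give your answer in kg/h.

1823 kg/h

Let S7 be the unknown flow. Total out = 1400 + S7.
water balance: 715.4 + 0.953·S7 = 0.761·(1400 + S7)
(0.953 − 0.761)·S7 = 0.761×1400 − 715.4 = 350
S7 = 350 / 0.192 = 1822.9 kg/h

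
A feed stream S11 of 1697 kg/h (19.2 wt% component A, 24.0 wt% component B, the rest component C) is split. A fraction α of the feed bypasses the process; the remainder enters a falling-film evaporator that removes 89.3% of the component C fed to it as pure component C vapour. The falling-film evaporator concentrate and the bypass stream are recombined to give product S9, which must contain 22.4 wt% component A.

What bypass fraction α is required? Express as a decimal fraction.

0.718

All 1697×0.192 = 325.82 kg/h of component A reaches S9, so S9 = 325.82/0.224 = 1454.6 kg/h and vapour = 242.43 kg/h.
The evaporator receives (1−α)·1697 of feed at 0.568 component C and removes 0.893 of that component C:
0.893×0.568×(1−α)×1697 = 242.43
(1−α) = 242.43/860.76 = 0.2816;  α = 0.7184.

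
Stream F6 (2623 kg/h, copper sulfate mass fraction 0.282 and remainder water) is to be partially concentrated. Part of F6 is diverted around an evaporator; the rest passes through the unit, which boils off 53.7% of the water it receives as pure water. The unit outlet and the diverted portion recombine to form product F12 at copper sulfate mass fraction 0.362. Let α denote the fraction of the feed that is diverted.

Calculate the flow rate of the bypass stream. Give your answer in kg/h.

All 2623×0.282 = 739.69 kg/h of copper sulfate reaches F12, so F12 = 739.69/0.362 = 2043.3 kg/h and vapour = 579.67 kg/h.
The evaporator receives (1−α)·2623 of feed at 0.718 water and removes 0.537 of that water:
0.537×0.718×(1−α)×2623 = 579.67
(1−α) = 579.67/1011.3 = 0.5732;  α = 0.4268.
Bypass flow = 0.4268×2623 = 1119.6 kg/h.

1120 kg/h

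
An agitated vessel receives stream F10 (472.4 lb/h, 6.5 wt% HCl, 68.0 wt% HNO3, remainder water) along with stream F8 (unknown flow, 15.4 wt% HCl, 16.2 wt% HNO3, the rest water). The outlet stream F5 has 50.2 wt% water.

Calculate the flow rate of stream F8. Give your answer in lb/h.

Let F8 be the unknown flow. Total out = 472.4 + F8.
water balance: 120.46 + 0.684·F8 = 0.502·(472.4 + F8)
(0.684 − 0.502)·F8 = 0.502×472.4 − 120.46 = 116.68
F8 = 116.68 / 0.182 = 641.11 lb/h

641.1 lb/h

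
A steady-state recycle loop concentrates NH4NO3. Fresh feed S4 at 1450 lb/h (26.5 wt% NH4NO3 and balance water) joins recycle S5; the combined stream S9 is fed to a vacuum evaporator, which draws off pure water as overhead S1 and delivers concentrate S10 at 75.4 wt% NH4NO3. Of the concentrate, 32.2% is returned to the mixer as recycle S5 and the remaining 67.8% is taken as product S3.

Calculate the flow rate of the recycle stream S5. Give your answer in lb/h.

242 lb/h

Overall NH4NO3 balance (none leaves overhead): NH4NO3 in fresh feed = NH4NO3 in product, i.e. 1450×0.265 = (1−0.322)·S10·0.754.
S10 = 384.25/(0.754×0.678) = 751.65 lb/h.
Recycle S5 = 0.322×751.65 = 242.03 lb/h.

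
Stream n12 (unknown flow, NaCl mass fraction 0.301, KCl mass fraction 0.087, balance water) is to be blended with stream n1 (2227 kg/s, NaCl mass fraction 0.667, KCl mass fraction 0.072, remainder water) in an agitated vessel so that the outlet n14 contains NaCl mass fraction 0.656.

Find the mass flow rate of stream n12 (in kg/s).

69.01 kg/s

Let n12 be the unknown flow. Total out = 2227 + n12.
NaCl balance: 1485.4 + 0.301·n12 = 0.656·(2227 + n12)
(0.301 − 0.656)·n12 = 0.656×2227 − 1485.4 = -24.497
n12 = -24.497 / -0.355 = 69.006 kg/s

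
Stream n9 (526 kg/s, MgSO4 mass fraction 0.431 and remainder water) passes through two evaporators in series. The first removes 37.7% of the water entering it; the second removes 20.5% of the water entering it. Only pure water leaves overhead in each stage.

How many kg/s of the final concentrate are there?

374.9 kg/s

water in feed = 526×0.569 = 299.29 kg/s.
After stage 1: water left = (1−0.377)×299.29 = 186.46; stream total = 413.17 kg/s.
After stage 2: water left = (1−0.205)×186.46 = 148.24; final concentrate = 374.94 kg/s.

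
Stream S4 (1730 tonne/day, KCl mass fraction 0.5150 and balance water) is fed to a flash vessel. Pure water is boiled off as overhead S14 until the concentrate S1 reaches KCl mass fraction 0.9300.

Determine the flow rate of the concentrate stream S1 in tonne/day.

KCl is conserved: 1730×0.515 = 890.95 tonne/day all reports to the concentrate.
Concentrate = 890.95/(target fraction) = 958.01 tonne/day.

958 tonne/day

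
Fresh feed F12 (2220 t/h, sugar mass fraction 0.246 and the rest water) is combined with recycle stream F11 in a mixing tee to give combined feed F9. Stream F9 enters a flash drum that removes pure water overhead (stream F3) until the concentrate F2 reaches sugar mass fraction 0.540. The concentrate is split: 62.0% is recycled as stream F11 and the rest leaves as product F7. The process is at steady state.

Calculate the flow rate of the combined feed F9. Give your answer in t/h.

3870 t/h

Overall sugar balance (none leaves overhead): sugar in fresh feed = sugar in product, i.e. 2220×0.246 = (1−0.620)·F2·0.540.
F2 = 546.12/(0.540×0.380) = 2661.4 t/h.
Recycle F11 = 0.620×2661.4 = 1650.1 t/h.
Combined feed F9 = 2220 + 1650.1 = 3870.1 t/h.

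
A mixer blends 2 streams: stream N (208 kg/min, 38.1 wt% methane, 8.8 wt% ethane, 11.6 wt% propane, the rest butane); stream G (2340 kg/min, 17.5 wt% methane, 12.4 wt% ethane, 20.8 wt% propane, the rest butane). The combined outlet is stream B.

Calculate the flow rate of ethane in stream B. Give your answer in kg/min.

ethane out = ethane in = 208×0.088 + 2340×0.124 = 308.46 kg/min.

308.5 kg/min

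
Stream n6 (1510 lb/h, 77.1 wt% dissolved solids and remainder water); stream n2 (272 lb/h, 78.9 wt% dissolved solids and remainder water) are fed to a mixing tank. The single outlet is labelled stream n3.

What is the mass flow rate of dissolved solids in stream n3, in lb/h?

dissolved solids out = dissolved solids in = 1510×0.771 + 272×0.789 = 1378.8 lb/h.

1379 lb/h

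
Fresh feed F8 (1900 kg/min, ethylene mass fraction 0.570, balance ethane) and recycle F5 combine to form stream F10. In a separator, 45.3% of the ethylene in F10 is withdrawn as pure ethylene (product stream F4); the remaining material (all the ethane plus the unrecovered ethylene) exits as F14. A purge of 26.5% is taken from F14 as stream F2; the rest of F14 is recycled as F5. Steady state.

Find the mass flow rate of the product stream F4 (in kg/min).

ethylene in F10: m_A = 1900×0.570 + (1−0.265)·(1−0.453)·m_A, so m_A = 1083/0.5980 = 1811.2 kg/min.
Product F4 = 0.453×1811.2 = 820.46 kg/min.

820.5 kg/min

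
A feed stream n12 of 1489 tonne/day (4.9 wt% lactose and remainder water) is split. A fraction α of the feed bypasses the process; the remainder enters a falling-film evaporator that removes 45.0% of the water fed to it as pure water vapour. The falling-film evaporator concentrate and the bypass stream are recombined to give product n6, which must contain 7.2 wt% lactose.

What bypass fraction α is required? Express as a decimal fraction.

0.254

All 1489×0.049 = 72.961 tonne/day of lactose reaches n6, so n6 = 72.961/0.072 = 1013.3 tonne/day and vapour = 475.65 tonne/day.
The evaporator receives (1−α)·1489 of feed at 0.951 water and removes 0.450 of that water:
0.450×0.951×(1−α)×1489 = 475.65
(1−α) = 475.65/637.22 = 0.7465;  α = 0.2535.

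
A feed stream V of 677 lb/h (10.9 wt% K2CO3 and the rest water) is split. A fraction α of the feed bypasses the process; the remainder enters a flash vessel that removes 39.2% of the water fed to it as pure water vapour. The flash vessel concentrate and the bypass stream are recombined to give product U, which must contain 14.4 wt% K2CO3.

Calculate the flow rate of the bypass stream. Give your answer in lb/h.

All 677×0.109 = 73.793 lb/h of K2CO3 reaches U, so U = 73.793/0.144 = 512.45 lb/h and vapour = 164.55 lb/h.
The evaporator receives (1−α)·677 of feed at 0.891 water and removes 0.392 of that water:
0.392×0.891×(1−α)×677 = 164.55
(1−α) = 164.55/236.46 = 0.6959;  α = 0.3041.
Bypass flow = 0.3041×677 = 205.88 lb/h.

205.9 lb/h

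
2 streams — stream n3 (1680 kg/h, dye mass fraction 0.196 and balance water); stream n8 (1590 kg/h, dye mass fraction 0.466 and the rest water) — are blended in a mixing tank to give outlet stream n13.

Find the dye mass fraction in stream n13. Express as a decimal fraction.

Total flow out = 1680 + 1590 = 3270 kg/h.
dye in = 1680×0.196 + 1590×0.466 = 1070.2 kg/h.
dye mass fraction in n13 = 1070.2/3270 = 0.327.

0.327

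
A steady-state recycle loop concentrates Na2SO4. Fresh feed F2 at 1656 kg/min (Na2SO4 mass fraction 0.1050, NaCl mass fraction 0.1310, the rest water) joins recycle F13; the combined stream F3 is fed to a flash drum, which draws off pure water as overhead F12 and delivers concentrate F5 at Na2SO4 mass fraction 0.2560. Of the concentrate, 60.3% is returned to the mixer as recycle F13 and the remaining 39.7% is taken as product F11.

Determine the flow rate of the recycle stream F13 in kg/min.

Overall Na2SO4 balance (none leaves overhead): Na2SO4 in fresh feed = Na2SO4 in product, i.e. 1656×0.105 = (1−0.603)·F5·0.256.
F5 = 173.88/(0.256×0.397) = 1710.9 kg/min.
Recycle F13 = 0.603×1710.9 = 1031.7 kg/min.

1032 kg/min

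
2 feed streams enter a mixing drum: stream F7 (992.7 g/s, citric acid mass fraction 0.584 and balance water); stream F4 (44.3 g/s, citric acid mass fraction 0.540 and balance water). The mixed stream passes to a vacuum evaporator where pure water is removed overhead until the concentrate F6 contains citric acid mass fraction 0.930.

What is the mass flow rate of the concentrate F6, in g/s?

649.1 g/s

citric acid entering = 992.7×0.584 + 44.3×0.540 = 603.66 g/s.
All citric acid reports to F6, so F6 = 603.66/0.930 = 649.1 g/s.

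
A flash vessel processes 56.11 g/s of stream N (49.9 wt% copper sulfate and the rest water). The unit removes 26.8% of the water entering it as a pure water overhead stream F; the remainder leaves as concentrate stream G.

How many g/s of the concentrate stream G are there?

water entering = 56.11×0.501 = 28.111 g/s; overhead removed = 0.268×28.111 = 7.5338 g/s.
Concentrate = 56.11 − 7.5338 = 48.576 g/s.

48.58 g/s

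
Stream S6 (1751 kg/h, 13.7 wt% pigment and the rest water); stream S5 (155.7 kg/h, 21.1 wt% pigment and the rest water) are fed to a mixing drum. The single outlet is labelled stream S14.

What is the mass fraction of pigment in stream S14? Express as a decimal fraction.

0.143

Total flow out = 1751 + 155.7 = 1906.7 kg/h.
pigment in = 1751×0.137 + 155.7×0.211 = 272.74 kg/h.
pigment mass fraction in S14 = 272.74/1906.7 = 0.143.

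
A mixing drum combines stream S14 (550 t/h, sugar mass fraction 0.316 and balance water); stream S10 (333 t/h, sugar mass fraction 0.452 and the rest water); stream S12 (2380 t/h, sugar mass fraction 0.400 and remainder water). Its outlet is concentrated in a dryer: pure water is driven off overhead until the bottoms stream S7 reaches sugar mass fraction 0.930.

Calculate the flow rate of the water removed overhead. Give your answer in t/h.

sugar entering = 550×0.316 + 333×0.452 + 2380×0.400 = 1276.3 t/h.
All sugar reports to S7, so S7 = 1276.3/0.930 = 1372.4 t/h.
Total feed = 3263 t/h; overhead = 3263 − 1372.4 = 1890.6 t/h.

1891 t/h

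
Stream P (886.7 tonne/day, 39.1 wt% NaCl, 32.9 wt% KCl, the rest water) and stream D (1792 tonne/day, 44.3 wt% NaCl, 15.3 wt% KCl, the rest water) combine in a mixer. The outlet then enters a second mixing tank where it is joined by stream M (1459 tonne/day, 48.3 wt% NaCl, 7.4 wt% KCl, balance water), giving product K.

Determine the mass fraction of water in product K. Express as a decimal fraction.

0.391

Overall, product flow = 4137.7 tonne/day.
water in = 886.7×0.280 + 1792×0.404 + 1459×0.443 = 1618.6 tonne/day.
water fraction in K = 0.391.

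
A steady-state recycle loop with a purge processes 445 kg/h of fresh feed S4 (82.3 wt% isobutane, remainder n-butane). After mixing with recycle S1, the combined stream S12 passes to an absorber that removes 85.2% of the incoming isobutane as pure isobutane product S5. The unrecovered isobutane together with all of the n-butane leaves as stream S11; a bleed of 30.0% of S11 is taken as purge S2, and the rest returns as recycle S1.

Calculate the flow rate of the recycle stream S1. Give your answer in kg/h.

n-butane enters only via S4 and leaves only via the purge: 445×0.177 = 0.300×(n-butane in S11), and the absorber passes all n-butane, so n-butane in S12 = n-butane in S11 = 262.55 kg/h.
isobutane in S12: m_A = 445×0.823 + (1−0.300)·(1−0.852)·m_A, so m_A = 366.23/0.8964 = 408.56 kg/h.
S11 = (1−0.852)×408.56 + 262.55 = 323.02 kg/h.
Recycle S1 = (1−0.300)×323.02 = 226.11 kg/h.

226.1 kg/h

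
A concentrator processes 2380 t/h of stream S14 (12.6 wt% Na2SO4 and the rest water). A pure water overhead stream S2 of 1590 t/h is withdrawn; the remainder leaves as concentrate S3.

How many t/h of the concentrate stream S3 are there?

Concentrate = 2380 − 1590 = 790 t/h.

790 t/h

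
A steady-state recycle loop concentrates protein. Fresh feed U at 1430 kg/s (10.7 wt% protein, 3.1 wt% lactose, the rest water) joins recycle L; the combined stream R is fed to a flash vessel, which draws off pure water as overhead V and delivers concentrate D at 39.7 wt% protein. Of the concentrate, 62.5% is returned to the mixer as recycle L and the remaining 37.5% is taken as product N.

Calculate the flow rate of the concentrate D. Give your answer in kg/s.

1028 kg/s

Overall protein balance (none leaves overhead): protein in fresh feed = protein in product, i.e. 1430×0.107 = (1−0.625)·D·0.397.
D = 153.01/(0.397×0.375) = 1027.8 kg/s.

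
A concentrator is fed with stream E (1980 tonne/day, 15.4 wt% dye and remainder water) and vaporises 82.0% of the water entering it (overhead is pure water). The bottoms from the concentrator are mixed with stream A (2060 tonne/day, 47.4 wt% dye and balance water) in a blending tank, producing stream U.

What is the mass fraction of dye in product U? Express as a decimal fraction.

Vapour removed = 0.820×0.846×1980 = 1373.6 tonne/day; concentrate = 606.43 tonne/day.
dye reaching the mixer = 304.92 (from concentrate) + 2060×0.474 = 1281.4 tonne/day.
Product flow = 606.43 + 2060 = 2666.4 tonne/day; dye fraction = 0.481.

0.481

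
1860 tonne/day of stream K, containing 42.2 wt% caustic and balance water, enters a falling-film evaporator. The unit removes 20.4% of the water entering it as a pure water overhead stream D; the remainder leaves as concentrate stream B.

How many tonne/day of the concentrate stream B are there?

1641 tonne/day

water entering = 1860×0.578 = 1075.1 tonne/day; overhead removed = 0.204×1075.1 = 219.32 tonne/day.
Concentrate = 1860 − 219.32 = 1640.7 tonne/day.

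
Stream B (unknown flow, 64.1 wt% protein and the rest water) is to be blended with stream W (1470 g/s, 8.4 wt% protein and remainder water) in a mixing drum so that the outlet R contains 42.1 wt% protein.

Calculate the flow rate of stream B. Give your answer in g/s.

2252 g/s

Let B be the unknown flow. Total out = 1470 + B.
protein balance: 123.48 + 0.641·B = 0.421·(1470 + B)
(0.641 − 0.421)·B = 0.421×1470 − 123.48 = 495.39
B = 495.39 / 0.220 = 2251.8 g/s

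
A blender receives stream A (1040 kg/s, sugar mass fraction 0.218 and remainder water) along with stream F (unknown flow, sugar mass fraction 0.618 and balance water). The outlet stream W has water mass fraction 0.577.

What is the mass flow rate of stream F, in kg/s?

Let F be the unknown flow. Total out = 1040 + F.
water balance: 813.28 + 0.382·F = 0.577·(1040 + F)
(0.382 − 0.577)·F = 0.577×1040 − 813.28 = -213.2
F = -213.2 / -0.195 = 1093.3 kg/s

1093 kg/s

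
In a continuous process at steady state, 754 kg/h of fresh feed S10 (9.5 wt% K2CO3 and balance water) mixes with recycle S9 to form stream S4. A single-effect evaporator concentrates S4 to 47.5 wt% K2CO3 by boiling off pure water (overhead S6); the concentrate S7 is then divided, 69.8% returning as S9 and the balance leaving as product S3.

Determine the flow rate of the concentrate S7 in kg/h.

499.3 kg/h

Overall K2CO3 balance (none leaves overhead): K2CO3 in fresh feed = K2CO3 in product, i.e. 754×0.095 = (1−0.698)·S7·0.475.
S7 = 71.63/(0.475×0.302) = 499.34 kg/h.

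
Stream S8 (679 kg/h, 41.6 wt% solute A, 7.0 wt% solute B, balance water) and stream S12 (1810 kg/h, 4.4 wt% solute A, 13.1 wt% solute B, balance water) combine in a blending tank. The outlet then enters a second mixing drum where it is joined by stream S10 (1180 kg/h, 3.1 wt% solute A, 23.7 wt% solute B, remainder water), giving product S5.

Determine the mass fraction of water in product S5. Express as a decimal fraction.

Overall, product flow = 3669 kg/h.
water in = 679×0.514 + 1810×0.825 + 1180×0.732 = 2706 kg/h.
water fraction in S5 = 0.738.

0.738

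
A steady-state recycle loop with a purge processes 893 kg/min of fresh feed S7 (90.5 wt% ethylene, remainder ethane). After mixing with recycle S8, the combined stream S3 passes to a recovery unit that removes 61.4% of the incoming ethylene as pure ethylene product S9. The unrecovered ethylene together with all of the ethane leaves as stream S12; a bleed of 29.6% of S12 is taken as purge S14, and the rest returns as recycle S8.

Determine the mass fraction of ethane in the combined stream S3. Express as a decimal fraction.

ethane enters only via S7 and leaves only via the purge: 893×0.095 = 0.296×(ethane in S12), and the recovery unit passes all ethane, so ethane in S3 = ethane in S12 = 286.6 kg/min.
ethylene in S3: m_A = 893×0.905 + (1−0.296)·(1−0.614)·m_A, so m_A = 808.17/0.7283 = 1109.7 kg/min.
S3 = 1109.7 + 286.6 = 1396.3 kg/min.
ethane fraction in S3 = 286.6/1396.3 = 0.205.

0.205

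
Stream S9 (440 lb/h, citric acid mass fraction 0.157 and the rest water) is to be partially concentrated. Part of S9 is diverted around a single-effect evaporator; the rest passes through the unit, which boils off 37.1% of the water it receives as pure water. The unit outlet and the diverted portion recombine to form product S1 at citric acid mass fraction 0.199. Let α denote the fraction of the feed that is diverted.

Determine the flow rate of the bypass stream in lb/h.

All 440×0.157 = 69.08 lb/h of citric acid reaches S1, so S1 = 69.08/0.199 = 347.14 lb/h and vapour = 92.864 lb/h.
The evaporator receives (1−α)·440 of feed at 0.843 water and removes 0.371 of that water:
0.371×0.843×(1−α)×440 = 92.864
(1−α) = 92.864/137.61 = 0.6748;  α = 0.3252.
Bypass flow = 0.3252×440 = 143.07 lb/h.

143.1 lb/h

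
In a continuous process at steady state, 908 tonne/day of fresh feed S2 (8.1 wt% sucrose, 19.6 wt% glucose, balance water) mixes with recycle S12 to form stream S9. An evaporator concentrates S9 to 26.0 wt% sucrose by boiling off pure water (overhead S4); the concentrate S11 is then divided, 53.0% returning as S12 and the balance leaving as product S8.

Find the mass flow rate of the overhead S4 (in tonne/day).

Overall sucrose balance (none leaves overhead): sucrose in fresh feed = sucrose in product, i.e. 908×0.081 = (1−0.530)·S11·0.260.
S11 = 73.548/(0.260×0.470) = 601.87 tonne/day.
Recycle S12 = 0.530×601.87 = 318.99 tonne/day.
Combined feed S9 = 908 + 318.99 = 1227 tonne/day.
Overhead S4 = S9 − S11 = 1227 − 601.87 = 625.12 tonne/day.

625.1 tonne/day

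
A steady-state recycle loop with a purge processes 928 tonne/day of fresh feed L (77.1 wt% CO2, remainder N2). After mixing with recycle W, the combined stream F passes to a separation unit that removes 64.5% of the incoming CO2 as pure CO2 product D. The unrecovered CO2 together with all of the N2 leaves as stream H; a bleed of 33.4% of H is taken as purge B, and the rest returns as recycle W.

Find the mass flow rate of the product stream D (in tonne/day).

604.4 tonne/day

CO2 in F: m_A = 928×0.771 + (1−0.334)·(1−0.645)·m_A, so m_A = 715.49/0.7636 = 937.03 tonne/day.
Product D = 0.645×937.03 = 604.38 tonne/day.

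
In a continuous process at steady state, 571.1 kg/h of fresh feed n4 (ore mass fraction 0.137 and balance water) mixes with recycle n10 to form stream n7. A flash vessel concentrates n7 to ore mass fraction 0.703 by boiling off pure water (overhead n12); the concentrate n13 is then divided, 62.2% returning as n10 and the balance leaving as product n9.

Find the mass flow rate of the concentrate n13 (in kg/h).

294.4 kg/h

Overall ore balance (none leaves overhead): ore in fresh feed = ore in product, i.e. 571.1×0.137 = (1−0.622)·n13·0.703.
n13 = 78.241/(0.703×0.378) = 294.43 kg/h.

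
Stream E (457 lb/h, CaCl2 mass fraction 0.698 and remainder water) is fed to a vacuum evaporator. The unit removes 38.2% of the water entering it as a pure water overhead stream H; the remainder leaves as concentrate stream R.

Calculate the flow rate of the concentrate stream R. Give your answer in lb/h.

404.3 lb/h

water entering = 457×0.302 = 138.01 lb/h; overhead removed = 0.382×138.01 = 52.721 lb/h.
Concentrate = 457 − 52.721 = 404.28 lb/h.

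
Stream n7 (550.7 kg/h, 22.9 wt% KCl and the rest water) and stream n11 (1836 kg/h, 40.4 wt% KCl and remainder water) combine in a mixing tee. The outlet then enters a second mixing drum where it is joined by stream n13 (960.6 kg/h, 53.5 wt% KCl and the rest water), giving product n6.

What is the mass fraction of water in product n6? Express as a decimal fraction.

0.5872

Overall, product flow = 3347.3 kg/h.
water in = 550.7×0.771 + 1836×0.596 + 960.6×0.465 = 1965.5 kg/h.
water fraction in n6 = 0.5872.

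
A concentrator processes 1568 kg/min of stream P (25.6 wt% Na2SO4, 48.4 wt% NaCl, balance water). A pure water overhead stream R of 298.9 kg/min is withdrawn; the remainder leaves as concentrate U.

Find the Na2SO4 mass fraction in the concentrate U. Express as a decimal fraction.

0.3163

Na2SO4 is not removed: 1568×0.256 = 401.41 kg/min of Na2SO4 enters U.
Concentrate = 1568 − 298.9 = 1269.1 kg/min.
Mass fraction = 401.41/1269.1 = 0.3163.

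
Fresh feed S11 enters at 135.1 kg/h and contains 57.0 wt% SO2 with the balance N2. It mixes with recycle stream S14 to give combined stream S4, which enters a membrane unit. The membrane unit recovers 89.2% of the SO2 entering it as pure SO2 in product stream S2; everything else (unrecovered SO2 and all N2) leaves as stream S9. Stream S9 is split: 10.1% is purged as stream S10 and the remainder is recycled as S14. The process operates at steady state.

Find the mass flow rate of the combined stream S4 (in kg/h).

660.5 kg/h

N2 enters only via S11 and leaves only via the purge: 135.1×0.430 = 0.101×(N2 in S9), and the membrane unit passes all N2, so N2 in S4 = N2 in S9 = 575.18 kg/h.
SO2 in S4: m_A = 135.1×0.570 + (1−0.101)·(1−0.892)·m_A, so m_A = 77.007/0.9029 = 85.288 kg/h.
S4 = 85.288 + 575.18 = 660.47 kg/h.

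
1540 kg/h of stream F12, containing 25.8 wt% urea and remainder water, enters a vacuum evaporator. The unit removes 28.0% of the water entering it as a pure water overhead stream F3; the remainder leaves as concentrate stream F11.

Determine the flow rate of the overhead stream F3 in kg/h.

water entering = 1540×0.742 = 1142.7 kg/h; overhead removed = 0.280×1142.7 = 319.95 kg/h.

320 kg/h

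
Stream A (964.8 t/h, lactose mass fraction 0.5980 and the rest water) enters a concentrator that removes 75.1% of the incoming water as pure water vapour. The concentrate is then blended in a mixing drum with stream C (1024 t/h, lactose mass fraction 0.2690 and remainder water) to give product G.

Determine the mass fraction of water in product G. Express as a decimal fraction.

0.4979

Vapour removed = 0.751×0.402×964.8 = 291.28 t/h; concentrate = 673.52 t/h.
water reaching the mixer = 96.575 (from concentrate) + 1024×0.731 = 845.12 t/h.
Product flow = 673.52 + 1024 = 1697.5 t/h; water fraction = 0.4979.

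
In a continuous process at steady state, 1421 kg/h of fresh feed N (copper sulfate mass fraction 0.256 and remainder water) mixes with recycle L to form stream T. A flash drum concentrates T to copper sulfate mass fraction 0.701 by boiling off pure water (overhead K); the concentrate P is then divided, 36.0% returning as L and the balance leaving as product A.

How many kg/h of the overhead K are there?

Overall copper sulfate balance (none leaves overhead): copper sulfate in fresh feed = copper sulfate in product, i.e. 1421×0.256 = (1−0.360)·P·0.701.
P = 363.78/(0.701×0.640) = 810.84 kg/h.
Recycle L = 0.360×810.84 = 291.9 kg/h.
Combined feed T = 1421 + 291.9 = 1712.9 kg/h.
Overhead K = T − P = 1712.9 − 810.84 = 902.06 kg/h.

902.1 kg/h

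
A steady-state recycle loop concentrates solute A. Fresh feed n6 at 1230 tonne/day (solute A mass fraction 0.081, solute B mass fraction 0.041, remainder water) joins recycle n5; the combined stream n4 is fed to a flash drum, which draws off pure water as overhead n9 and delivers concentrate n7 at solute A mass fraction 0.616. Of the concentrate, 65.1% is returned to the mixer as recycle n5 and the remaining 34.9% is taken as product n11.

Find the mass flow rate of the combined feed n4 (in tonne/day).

1532 tonne/day

Overall solute A balance (none leaves overhead): solute A in fresh feed = solute A in product, i.e. 1230×0.081 = (1−0.651)·n7·0.616.
n7 = 99.63/(0.616×0.349) = 463.43 tonne/day.
Recycle n5 = 0.651×463.43 = 301.69 tonne/day.
Combined feed n4 = 1230 + 301.69 = 1531.7 tonne/day.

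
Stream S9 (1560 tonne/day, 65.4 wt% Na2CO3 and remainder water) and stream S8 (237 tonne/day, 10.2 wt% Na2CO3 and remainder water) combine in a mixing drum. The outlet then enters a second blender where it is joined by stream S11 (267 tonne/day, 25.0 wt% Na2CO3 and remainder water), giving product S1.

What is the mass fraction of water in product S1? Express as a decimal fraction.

Overall, product flow = 2064 tonne/day.
water in = 1560×0.346 + 237×0.898 + 267×0.750 = 952.84 tonne/day.
water fraction in S1 = 0.462.

0.462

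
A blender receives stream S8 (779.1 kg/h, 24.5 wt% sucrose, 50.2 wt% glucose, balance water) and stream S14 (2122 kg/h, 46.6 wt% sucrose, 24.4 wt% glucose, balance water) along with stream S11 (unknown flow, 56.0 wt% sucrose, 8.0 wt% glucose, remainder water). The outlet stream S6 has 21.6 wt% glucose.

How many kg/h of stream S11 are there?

Let S11 be the unknown flow. Total out = 2901.1 + S11.
glucose balance: 908.88 + 0.080·S11 = 0.216·(2901.1 + S11)
(0.080 − 0.216)·S11 = 0.216×2901.1 − 908.88 = -282.24
S11 = -282.24 / -0.136 = 2075.3 kg/h

2075 kg/h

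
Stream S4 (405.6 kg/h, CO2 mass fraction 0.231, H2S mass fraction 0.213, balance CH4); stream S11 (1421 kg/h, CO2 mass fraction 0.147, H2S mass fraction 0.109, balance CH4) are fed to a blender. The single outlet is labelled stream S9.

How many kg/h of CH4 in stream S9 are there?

CH4 out = CH4 in = 405.6×0.556 + 1421×0.744 = 1282.7 kg/h.

1283 kg/h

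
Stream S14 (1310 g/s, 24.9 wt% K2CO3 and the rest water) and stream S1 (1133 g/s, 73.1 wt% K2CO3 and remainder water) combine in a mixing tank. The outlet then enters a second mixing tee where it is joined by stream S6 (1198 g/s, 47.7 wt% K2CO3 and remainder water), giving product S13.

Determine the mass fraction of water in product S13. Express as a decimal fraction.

Overall, product flow = 3641 g/s.
water in = 1310×0.751 + 1133×0.269 + 1198×0.523 = 1915.1 g/s.
water fraction in S13 = 0.5260.

0.5260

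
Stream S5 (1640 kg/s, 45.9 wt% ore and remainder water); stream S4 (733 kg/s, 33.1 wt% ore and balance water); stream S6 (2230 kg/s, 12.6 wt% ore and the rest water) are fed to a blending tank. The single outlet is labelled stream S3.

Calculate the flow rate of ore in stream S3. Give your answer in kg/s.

1276 kg/s

ore out = ore in = 1640×0.459 + 733×0.331 + 2230×0.126 = 1276.4 kg/s.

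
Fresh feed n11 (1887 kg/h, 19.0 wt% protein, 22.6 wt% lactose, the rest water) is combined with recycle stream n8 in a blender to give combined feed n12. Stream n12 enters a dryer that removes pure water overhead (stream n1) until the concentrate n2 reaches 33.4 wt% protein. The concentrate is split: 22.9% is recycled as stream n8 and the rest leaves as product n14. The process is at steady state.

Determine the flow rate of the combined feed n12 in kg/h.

Overall protein balance (none leaves overhead): protein in fresh feed = protein in product, i.e. 1887×0.190 = (1−0.229)·n2·0.334.
n2 = 358.53/(0.334×0.771) = 1392.3 kg/h.
Recycle n8 = 0.229×1392.3 = 318.83 kg/h.
Combined feed n12 = 1887 + 318.83 = 2205.8 kg/h.

2206 kg/h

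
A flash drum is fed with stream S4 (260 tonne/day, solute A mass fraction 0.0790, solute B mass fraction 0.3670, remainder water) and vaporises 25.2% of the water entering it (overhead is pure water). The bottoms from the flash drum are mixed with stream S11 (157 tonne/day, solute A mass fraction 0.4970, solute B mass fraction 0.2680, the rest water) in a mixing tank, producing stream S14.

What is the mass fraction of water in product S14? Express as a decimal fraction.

0.3799

Vapour removed = 0.252×0.554×260 = 36.298 tonne/day; concentrate = 223.7 tonne/day.
water reaching the mixer = 107.74 (from concentrate) + 157×0.235 = 144.64 tonne/day.
Product flow = 223.7 + 157 = 380.7 tonne/day; water fraction = 0.3799.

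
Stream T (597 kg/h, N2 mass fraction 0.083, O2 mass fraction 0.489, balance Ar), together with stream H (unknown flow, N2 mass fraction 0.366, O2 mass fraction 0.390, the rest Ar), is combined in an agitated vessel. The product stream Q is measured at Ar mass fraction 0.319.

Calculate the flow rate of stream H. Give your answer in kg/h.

867.6 kg/h

Let H be the unknown flow. Total out = 597 + H.
Ar balance: 255.52 + 0.244·H = 0.319·(597 + H)
(0.244 − 0.319)·H = 0.319×597 − 255.52 = -65.073
H = -65.073 / -0.075 = 867.64 kg/h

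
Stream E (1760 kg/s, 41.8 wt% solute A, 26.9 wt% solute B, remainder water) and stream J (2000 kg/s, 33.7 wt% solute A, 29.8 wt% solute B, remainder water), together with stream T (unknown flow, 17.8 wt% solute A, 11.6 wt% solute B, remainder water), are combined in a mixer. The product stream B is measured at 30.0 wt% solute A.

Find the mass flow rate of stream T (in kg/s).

2309 kg/s

Let T be the unknown flow. Total out = 3760 + T.
solute A balance: 1409.7 + 0.178·T = 0.300·(3760 + T)
(0.178 − 0.300)·T = 0.300×3760 − 1409.7 = -281.68
T = -281.68 / -0.122 = 2308.9 kg/s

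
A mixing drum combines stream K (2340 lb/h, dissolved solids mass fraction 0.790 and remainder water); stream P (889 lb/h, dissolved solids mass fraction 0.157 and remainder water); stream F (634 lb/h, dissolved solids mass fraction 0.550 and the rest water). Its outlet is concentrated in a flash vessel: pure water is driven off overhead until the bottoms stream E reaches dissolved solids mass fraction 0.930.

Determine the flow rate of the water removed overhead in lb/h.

1350 lb/h

dissolved solids entering = 2340×0.790 + 889×0.157 + 634×0.550 = 2336.9 lb/h.
All dissolved solids reports to E, so E = 2336.9/0.930 = 2512.8 lb/h.
Total feed = 3863 lb/h; overhead = 3863 − 2512.8 = 1350.2 lb/h.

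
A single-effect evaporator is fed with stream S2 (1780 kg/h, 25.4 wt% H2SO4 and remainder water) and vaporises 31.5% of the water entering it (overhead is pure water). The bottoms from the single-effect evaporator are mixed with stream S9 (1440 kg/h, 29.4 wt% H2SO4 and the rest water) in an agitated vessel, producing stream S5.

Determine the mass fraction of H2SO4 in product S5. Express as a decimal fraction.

0.3125

Vapour removed = 0.315×0.746×1780 = 418.28 kg/h; concentrate = 1361.7 kg/h.
H2SO4 reaching the mixer = 452.12 (from concentrate) + 1440×0.294 = 875.48 kg/h.
Product flow = 1361.7 + 1440 = 2801.7 kg/h; H2SO4 fraction = 0.3125.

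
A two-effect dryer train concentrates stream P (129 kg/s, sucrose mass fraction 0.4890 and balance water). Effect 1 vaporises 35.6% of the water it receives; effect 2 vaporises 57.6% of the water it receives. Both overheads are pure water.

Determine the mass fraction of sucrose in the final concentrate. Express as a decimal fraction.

0.7780

water in feed = 129×0.511 = 65.919 kg/s.
After stage 1: water left = (1−0.356)×65.919 = 42.452; stream total = 105.53 kg/s.
After stage 2: water left = (1−0.576)×42.452 = 18; final concentrate = 81.081 kg/s.
sucrose fraction = 63.081/81.081 = 0.7780.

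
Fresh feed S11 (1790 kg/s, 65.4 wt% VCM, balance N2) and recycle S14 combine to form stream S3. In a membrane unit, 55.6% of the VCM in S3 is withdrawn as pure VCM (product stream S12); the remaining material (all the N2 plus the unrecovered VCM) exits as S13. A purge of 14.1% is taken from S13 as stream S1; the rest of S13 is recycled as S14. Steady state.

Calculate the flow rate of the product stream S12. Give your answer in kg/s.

VCM in S3: m_A = 1790×0.654 + (1−0.141)·(1−0.556)·m_A, so m_A = 1170.7/0.6186 = 1892.4 kg/s.
Product S12 = 0.556×1892.4 = 1052.2 kg/s.

1052 kg/s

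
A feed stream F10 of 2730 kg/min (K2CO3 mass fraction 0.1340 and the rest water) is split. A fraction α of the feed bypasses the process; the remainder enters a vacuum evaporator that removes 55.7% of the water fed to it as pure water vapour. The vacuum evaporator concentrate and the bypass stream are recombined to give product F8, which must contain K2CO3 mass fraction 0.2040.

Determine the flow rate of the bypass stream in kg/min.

788 kg/min

All 2730×0.134 = 365.82 kg/min of K2CO3 reaches F8, so F8 = 365.82/0.204 = 1793.2 kg/min and vapour = 936.76 kg/min.
The evaporator receives (1−α)·2730 of feed at 0.866 water and removes 0.557 of that water:
0.557×0.866×(1−α)×2730 = 936.76
(1−α) = 936.76/1316.8 = 0.7114;  α = 0.2886.
Bypass flow = 0.2886×2730 = 787.96 kg/min.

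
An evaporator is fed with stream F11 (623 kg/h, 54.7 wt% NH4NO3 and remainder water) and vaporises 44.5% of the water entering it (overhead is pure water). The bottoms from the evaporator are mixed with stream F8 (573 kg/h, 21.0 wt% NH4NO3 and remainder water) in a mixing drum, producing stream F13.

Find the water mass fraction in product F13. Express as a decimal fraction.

Vapour removed = 0.445×0.453×623 = 125.59 kg/h; concentrate = 497.41 kg/h.
water reaching the mixer = 156.63 (from concentrate) + 573×0.790 = 609.3 kg/h.
Product flow = 497.41 + 573 = 1070.4 kg/h; water fraction = 0.5692.

0.5692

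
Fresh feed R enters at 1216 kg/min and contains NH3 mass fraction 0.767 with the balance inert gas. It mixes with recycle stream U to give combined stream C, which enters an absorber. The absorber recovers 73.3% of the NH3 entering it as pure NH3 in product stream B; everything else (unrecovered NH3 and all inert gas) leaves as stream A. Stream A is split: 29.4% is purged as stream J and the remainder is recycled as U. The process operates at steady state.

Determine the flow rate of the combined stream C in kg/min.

2113 kg/min

inert gas enters only via R and leaves only via the purge: 1216×0.233 = 0.294×(inert gas in A), and the absorber passes all inert gas, so inert gas in C = inert gas in A = 963.7 kg/min.
NH3 in C: m_A = 1216×0.767 + (1−0.294)·(1−0.733)·m_A, so m_A = 932.67/0.8115 = 1149.3 kg/min.
C = 1149.3 + 963.7 = 2113 kg/min.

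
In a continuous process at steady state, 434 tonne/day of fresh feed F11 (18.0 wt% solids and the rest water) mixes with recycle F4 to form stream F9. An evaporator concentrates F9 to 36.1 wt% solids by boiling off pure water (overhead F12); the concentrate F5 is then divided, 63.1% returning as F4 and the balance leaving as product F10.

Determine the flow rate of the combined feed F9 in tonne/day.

Overall solids balance (none leaves overhead): solids in fresh feed = solids in product, i.e. 434×0.180 = (1−0.631)·F5·0.361.
F5 = 78.12/(0.361×0.369) = 586.45 tonne/day.
Recycle F4 = 0.631×586.45 = 370.05 tonne/day.
Combined feed F9 = 434 + 370.05 = 804.05 tonne/day.

804 tonne/day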